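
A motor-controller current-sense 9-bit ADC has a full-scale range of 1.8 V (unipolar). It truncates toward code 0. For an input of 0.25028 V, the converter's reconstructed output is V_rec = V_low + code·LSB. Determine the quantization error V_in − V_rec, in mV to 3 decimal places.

0.671 mV

Step size: 1.8 V ÷ 2^9 = 3.516 mV.
Scaled input = 71.1908 LSBs, so code = 71.
Reconstructed: 0.24960937 V.
V_in − V_rec = 0.000670625 V = 0.671 mV.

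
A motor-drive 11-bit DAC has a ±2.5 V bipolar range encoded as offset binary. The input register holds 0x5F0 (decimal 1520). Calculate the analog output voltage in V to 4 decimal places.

1.2109 V

LSB = 5 V / 2^11 = 2.441 mV.
Code 0x5F0 = 1520 decimal.
V_out = (−2.5) + 1520 × 0.00244141 V = 1.21094 V.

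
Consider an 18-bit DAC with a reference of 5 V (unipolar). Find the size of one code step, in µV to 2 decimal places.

Full-scale span = 5 V.
LSB = 5 / 2^18 = 5 / 262144 = 1.90735e-05 V = 19.07 µV.

19.07 µV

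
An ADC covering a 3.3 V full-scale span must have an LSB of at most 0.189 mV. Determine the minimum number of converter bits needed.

15 bits

Number of steps required ≥ 3.3 V / 0.189 mV = 17460.32.
Need 2^N ≥ 17460.32; 2^14 = 16384, 2^15 = 32768.
Minimum N = 15.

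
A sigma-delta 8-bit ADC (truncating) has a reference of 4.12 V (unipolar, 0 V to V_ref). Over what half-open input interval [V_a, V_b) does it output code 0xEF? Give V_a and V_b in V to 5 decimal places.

LSB = 4.12/2^8 = 16.094 mV.
Code 0xEF = 239 decimal.
V_a = V_low + 239·LSB = 3.84641 V; V_b = V_low + 240·LSB = 3.8625 V.

[3.84641 V, 3.86250 V)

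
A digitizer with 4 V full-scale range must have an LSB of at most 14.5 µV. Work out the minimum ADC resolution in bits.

19 bits

Number of steps required ≥ 4 V / 14.5 µV = 275862.07.
Need 2^N ≥ 275862.07; 2^18 = 262144, 2^19 = 524288.
Minimum N = 19.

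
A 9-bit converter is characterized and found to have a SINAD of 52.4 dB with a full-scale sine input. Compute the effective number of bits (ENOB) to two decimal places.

ENOB = (SINAD − 1.76) / 6.02 = (52.4 − 1.76)/6.02 = 8.412.

8.41 bits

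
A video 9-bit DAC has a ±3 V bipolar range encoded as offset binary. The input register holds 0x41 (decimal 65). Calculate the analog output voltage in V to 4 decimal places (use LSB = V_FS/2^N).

-2.2383 V

LSB = 6 V / 2^9 = 11.719 mV.
Code 0x41 = 65 decimal.
V_out = (−3) + 65 × 0.0117188 V = -2.23828 V.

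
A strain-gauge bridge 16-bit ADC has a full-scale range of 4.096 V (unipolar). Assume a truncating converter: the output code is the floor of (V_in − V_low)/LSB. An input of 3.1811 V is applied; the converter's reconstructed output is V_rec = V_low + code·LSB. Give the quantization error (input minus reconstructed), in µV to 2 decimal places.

Step size: 4.096 V ÷ 2^16 = 62.50 µV.
(V_in − V_low)/LSB = (3.1811 − 0)/6.25e-05 = 50897.6000 → code 50897 (floor).
V_rec = 0 + 50897·6.25e-05 = 3.1810625 V.
Difference: 3.75e-05 V → 37.50 µV.

37.50 µV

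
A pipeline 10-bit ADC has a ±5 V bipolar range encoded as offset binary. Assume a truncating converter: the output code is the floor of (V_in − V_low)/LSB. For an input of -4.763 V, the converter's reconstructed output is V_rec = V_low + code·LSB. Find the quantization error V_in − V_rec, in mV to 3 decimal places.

2.625 mV

Step size: 10 V ÷ 2^10 = 9.766 mV.
(-4.763 − (−5))/0.00976562 = 24.2688; ⌊·⌋ gives code 24.
Reconstructed: -4.765625 V.
Difference: 0.002625 V → 2.625 mV.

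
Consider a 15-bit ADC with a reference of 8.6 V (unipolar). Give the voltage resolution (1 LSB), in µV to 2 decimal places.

Full-scale span = 8.6 V.
LSB = 8.6 / 2^15 = 8.6 / 32768 = 0.000262451 V = 262.45 µV.

262.45 µV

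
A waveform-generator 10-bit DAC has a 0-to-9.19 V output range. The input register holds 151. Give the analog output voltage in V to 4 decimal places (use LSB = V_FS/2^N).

1.3552 V

LSB = 9.19 V / 2^10 = 8.975 mV.
V_out = 0 + 151 × 0.00897461 V = 1.35517 V.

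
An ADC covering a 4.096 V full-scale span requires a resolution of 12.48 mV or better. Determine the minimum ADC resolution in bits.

9 bits

Number of steps required ≥ 4.096 V / 12.48 mV = 328.21.
Need 2^N ≥ 328.21; 2^8 = 256, 2^9 = 512.
Minimum N = 9.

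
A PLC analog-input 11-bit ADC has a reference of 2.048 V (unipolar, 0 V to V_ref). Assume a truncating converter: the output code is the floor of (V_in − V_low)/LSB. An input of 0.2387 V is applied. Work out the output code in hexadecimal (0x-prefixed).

LSB = 2.048 V / 2048 = 1.000 mV.
Input sits at 238.700 steps above V_low.
Floor → code 238.
In hexadecimal (0x-prefixed): 0xEE.

code 0xEE (decimal 238)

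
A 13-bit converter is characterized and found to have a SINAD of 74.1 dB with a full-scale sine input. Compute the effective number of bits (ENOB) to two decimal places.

ENOB = (SINAD − 1.76) / 6.02 = (74.1 − 1.76)/6.02 = 12.017.

12.02 bits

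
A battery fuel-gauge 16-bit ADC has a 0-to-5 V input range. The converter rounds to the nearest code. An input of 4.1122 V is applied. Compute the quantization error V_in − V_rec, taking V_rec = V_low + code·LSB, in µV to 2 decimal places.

32.64 µV

LSB = 5/2^16 = 76.29 µV.
(V_in − V_low)/LSB = (4.1122 − 0)/7.62939e-05 = 53899.4278 → code 53899 (round).
Reconstructed: 4.1121674 V.
V_in − V_rec = 3.26416e-05 V = 32.64 µV.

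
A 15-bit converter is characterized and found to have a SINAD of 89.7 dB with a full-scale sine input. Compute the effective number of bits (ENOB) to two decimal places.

ENOB = (SINAD − 1.76) / 6.02 = (89.7 − 1.76)/6.02 = 14.608.

14.61 bits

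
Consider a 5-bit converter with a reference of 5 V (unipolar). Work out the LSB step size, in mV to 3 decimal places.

Full-scale span = 5 V.
LSB = 5 / 2^5 = 5 / 32 = 0.15625 V = 156.250 mV.

156.250 mV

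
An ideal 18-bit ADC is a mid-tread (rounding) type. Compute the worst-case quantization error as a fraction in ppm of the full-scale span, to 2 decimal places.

Rounding → worst-case error = ½ LSB = V_FS/2^19, so 1e+06/524288 = 1.90735 ppm of full scale.

1.91 ppm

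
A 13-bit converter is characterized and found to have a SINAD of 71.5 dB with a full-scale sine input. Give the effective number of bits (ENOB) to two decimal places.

ENOB = (SINAD − 1.76) / 6.02 = (71.5 − 1.76)/6.02 = 11.585.

11.58 bits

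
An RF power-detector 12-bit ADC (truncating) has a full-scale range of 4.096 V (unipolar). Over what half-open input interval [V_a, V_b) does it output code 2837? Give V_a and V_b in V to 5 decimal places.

[2.83700 V, 2.83800 V)

LSB = 4.096/2^12 = 1.000 mV.
V_a = V_low + 2837·LSB = 2.837 V; V_b = V_low + 2838·LSB = 2.838 V.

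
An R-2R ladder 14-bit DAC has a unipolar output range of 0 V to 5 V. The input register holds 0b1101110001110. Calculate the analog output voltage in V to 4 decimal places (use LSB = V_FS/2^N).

LSB = 5 V / 2^14 = 305.18 µV.
Code 0b1101110001110 = 7054 decimal.
V_out = 0 + 7054 × 0.000305176 V = 2.15271 V.

2.1527 V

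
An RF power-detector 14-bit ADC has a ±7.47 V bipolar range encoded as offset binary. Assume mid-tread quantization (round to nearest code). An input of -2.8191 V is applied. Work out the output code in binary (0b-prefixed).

code 0b1001111101100 (decimal 5100)

LSB = 14.94 V / 16384 = 0.912 mV.
Input sits at 5100.425 steps above V_low.
So the output code is 5100.
In binary (0b-prefixed): 0b1001111101100.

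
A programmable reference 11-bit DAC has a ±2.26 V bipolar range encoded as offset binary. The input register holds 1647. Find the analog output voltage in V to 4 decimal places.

1.3750 V

LSB = 4.52 V / 2^11 = 2.207 mV.
V_out = (−2.26) + 1647 × 0.00220703 V = 1.37498 V.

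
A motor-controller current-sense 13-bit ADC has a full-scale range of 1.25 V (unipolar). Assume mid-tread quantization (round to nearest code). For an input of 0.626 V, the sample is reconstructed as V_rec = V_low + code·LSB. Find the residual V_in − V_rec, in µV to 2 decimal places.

One LSB is 1.25 V / 8192 = 152.59 µV.
(V_in − V_low)/LSB = (0.626 − 0)/0.000152588 = 4102.5536 → code 4103 (round).
Reconstructed: 0.62606812 V.
V_in − V_rec = -6.81152e-05 V = -68.12 µV.

-68.12 µV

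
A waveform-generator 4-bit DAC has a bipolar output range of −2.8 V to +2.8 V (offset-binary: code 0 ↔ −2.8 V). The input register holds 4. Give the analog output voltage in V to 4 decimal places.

LSB = 5.6 V / 2^4 = 350.000 mV.
V_out = (−2.8) + 4 × 0.35 V = -1.4 V.

-1.4000 V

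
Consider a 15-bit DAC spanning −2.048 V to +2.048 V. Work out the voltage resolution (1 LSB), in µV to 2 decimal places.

Full-scale span = 4.096 V.
LSB = 4.096 / 2^15 = 4.096 / 32768 = 0.000125 V = 125.00 µV.

125.00 µV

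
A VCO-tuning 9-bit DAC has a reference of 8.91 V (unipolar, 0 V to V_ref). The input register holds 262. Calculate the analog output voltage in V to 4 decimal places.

LSB = 8.91 V / 2^9 = 17.402 mV.
V_out = 0 + 262 × 0.0174023 V = 4.55941 V.

4.5594 V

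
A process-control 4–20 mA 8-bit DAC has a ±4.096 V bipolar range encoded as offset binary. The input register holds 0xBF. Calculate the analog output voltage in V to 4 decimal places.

LSB = 8.192 V / 2^8 = 32.000 mV.
Code 0xBF = 191 decimal.
V_out = (−4.096) + 191 × 0.032 V = 2.016 V.

2.0160 V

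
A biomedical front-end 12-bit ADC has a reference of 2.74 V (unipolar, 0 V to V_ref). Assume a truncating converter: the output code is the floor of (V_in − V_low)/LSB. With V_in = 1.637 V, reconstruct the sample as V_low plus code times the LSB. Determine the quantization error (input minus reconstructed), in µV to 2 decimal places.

One LSB is 2.74 V / 4096 = 0.669 mV.
(V_in − V_low)/LSB = (1.637 − 0)/0.000668945 = 2447.1358 → code 2447 (floor).
Reconstructed: 1.6369092 V.
Difference: 9.08203e-05 V → 90.82 µV.

90.82 µV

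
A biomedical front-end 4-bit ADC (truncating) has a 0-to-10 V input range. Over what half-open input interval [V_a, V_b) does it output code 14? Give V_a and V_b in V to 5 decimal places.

[8.75000 V, 9.37500 V)

LSB = 10/2^4 = 0.6250 V.
V_a = V_low + 14·LSB = 8.75 V; V_b = V_low + 15·LSB = 9.375 V.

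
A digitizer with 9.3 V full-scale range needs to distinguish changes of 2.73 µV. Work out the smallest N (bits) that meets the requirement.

Number of steps required ≥ 9.3 V / 2.73 µV = 3406593.41.
Need 2^N ≥ 3406593.41; 2^21 = 2097152, 2^22 = 4194304.
Minimum N = 22.

22 bits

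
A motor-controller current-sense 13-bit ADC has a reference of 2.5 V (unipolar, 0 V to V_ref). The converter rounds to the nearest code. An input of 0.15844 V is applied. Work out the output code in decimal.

code 519

Full-scale span = 2.5 V; LSB = 2.5/2^13 = 305.18 µV.
Input sits at 519.176 steps above V_low.
round(519.176) = 519.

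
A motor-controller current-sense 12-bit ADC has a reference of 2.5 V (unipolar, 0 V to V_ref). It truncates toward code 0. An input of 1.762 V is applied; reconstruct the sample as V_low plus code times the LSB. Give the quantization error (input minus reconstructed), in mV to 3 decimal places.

Step size: 2.5 V ÷ 2^12 = 0.610 mV.
(1.762 − 0)/0.000610352 = 2886.8608; ⌊·⌋ gives code 2886.
V_rec = 0 + 2886·0.000610352 = 1.7614746 V.
V_in − V_rec = 0.000525391 V = 0.525 mV.

0.525 mV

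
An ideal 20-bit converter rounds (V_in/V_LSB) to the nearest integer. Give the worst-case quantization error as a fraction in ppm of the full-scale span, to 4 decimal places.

0.4768 ppm

Rounding → worst-case error = ½ LSB = V_FS/2^21, so 1e+06/2097152 = 0.476837 ppm of full scale.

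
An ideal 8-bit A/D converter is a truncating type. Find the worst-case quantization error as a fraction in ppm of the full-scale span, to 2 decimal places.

Truncating → worst-case error = 1 LSB = V_FS/2^8, so 1e+06/256 = 3906.25 ppm of full scale.

3906.25 ppm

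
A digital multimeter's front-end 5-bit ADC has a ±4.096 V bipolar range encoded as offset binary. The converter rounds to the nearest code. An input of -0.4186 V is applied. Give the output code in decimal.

LSB = 8.192 V / 32 = 256.000 mV.
(V_in − V_low)/LSB = (-0.4186 − (−4.096)) / 0.256 = 14.365.
Round → code 14.

code 14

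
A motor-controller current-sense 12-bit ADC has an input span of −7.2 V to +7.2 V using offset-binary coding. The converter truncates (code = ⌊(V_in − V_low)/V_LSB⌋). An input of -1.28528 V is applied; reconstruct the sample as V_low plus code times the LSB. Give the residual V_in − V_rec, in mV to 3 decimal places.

1.439 mV

Step size: 14.4 V ÷ 2^12 = 3.516 mV.
(V_in − V_low)/LSB = (-1.28528 − (−7.2))/0.00351563 = 1682.4092 → code 1682 (floor).
V_rec = (−7.2) + 1682·0.00351563 = -1.2867187 V.
Difference: 0.00143875 V → 1.439 mV.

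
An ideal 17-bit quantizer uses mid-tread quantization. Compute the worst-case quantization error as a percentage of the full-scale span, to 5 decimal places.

0.00038 %

Rounding → worst-case error = ½ LSB = V_FS/2^18, so 100/262144 = 0.00038147 % of full scale.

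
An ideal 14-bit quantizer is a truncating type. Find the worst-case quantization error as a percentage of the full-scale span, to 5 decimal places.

Truncating → worst-case error = 1 LSB = V_FS/2^14, so 100/16384 = 0.00610352 % of full scale.

0.00610 %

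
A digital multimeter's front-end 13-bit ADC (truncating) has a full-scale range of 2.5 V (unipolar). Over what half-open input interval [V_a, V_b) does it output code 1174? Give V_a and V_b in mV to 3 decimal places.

LSB = 2.5/2^13 = 305.18 µV.
V_a = V_low + 1174·LSB = 0.358276 V; V_b = V_low + 1175·LSB = 0.358582 V.

[358.276 mV, 358.582 mV)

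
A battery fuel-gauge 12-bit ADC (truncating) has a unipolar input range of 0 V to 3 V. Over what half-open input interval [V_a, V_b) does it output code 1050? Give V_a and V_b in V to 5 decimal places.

LSB = 3/2^12 = 0.732 mV.
V_a = V_low + 1050·LSB = 0.769043 V; V_b = V_low + 1051·LSB = 0.769775 V.

[0.76904 V, 0.76978 V)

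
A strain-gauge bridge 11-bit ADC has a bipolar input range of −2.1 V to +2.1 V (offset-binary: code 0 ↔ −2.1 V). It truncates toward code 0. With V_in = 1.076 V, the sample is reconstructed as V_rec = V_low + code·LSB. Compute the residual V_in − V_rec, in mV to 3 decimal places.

1.391 mV

Step size: 4.2 V ÷ 2^11 = 2.051 mV.
(1.076 − (−2.1))/0.00205078 = 1548.6781; ⌊·⌋ gives code 1548.
Code 1548 maps back to (−2.1) + 1548×0.00205078 V = 1.0746094 V.
Difference: 0.00139062 V → 1.391 mV.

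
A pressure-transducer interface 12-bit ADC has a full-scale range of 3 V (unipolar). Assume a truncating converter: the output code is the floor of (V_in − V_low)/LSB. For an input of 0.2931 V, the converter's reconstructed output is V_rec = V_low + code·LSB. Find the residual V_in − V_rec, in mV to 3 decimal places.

One LSB is 3 V / 4096 = 0.732 mV.
(V_in − V_low)/LSB = (0.2931 − 0)/0.000732422 = 400.1792 → code 400 (floor).
Code 400 maps back to 0 + 400×0.000732422 V = 0.29296875 V.
Error = 0.2931 − 0.29296875 = 0.00013125 V = 0.131 mV.

0.131 mV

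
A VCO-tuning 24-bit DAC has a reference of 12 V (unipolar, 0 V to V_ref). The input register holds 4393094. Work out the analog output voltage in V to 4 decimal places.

LSB = 12 V / 2^24 = 0.72 µV.
V_out = 0 + 4393094 × 7.15256e-07 V = 3.14219 V.

3.1422 V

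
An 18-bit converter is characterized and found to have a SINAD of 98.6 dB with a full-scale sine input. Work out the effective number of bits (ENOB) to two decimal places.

16.09 bits

ENOB = (SINAD − 1.76) / 6.02 = (98.6 − 1.76)/6.02 = 16.086.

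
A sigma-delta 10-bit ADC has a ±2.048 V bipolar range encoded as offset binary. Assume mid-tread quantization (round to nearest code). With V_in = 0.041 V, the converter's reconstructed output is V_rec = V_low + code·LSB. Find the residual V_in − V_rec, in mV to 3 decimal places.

1.000 mV

LSB = 4.096/2^10 = 4.000 mV.
(V_in − V_low)/LSB = (0.041 − (−2.048))/0.004 = 522.2500 → code 522 (round).
Code 522 maps back to (−2.048) + 522×0.004 V = 0.04 V.
Difference: 0.001 V → 1.000 mV.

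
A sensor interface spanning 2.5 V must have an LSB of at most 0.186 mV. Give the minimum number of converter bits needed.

14 bits

Number of steps required ≥ 2.5 V / 0.186 mV = 13440.86.
Need 2^N ≥ 13440.86; 2^13 = 8192, 2^14 = 16384.
Minimum N = 14.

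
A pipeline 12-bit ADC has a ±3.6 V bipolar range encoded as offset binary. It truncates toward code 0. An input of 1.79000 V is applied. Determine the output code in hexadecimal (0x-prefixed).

LSB = 7.2 V / 4096 = 1.758 mV.
(1.79000 − (−3.6)) / 0.00175781 = 3066.311 LSBs.
⌊·⌋(3066.311) = 3066.
In hexadecimal (0x-prefixed): 0xBFA.

code 0xBFA (decimal 3066)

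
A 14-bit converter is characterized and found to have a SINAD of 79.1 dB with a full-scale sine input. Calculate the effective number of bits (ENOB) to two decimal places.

ENOB = (SINAD − 1.76) / 6.02 = (79.1 − 1.76)/6.02 = 12.847.

12.85 bits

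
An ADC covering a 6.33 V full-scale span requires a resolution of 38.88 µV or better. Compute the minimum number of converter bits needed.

Number of steps required ≥ 6.33 V / 38.88 µV = 162808.64.
Need 2^N ≥ 162808.64; 2^17 = 131072, 2^18 = 262144.
Minimum N = 18.

18 bits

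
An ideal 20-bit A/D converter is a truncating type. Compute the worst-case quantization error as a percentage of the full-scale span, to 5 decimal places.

0.00010 %

Truncating → worst-case error = 1 LSB = V_FS/2^20, so 100/1048576 = 9.53674e-05 % of full scale.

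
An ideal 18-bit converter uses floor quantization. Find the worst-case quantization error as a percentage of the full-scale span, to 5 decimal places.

0.00038 %

Truncating → worst-case error = 1 LSB = V_FS/2^18, so 100/262144 = 0.00038147 % of full scale.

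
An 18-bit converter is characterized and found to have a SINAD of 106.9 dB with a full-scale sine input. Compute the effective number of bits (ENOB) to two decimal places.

17.47 bits

ENOB = (SINAD − 1.76) / 6.02 = (106.9 − 1.76)/6.02 = 17.465.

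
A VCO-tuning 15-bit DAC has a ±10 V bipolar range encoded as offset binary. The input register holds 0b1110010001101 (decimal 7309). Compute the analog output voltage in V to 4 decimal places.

LSB = 20 V / 2^15 = 0.610 mV.
Code 0b1110010001101 = 7309 decimal.
V_out = (−10) + 7309 × 0.000610352 V = -5.53894 V.

-5.5389 V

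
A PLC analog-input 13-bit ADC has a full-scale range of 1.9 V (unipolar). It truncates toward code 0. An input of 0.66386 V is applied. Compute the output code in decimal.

code 2862

Full-scale span = 1.9 V; LSB = 1.9/2^13 = 231.93 µV.
(V_in − V_low)/LSB = (0.66386 − 0) / 0.000231934 = 2862.285.
So the output code is 2862.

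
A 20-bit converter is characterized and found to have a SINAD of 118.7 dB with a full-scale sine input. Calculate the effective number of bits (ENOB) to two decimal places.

ENOB = (SINAD − 1.76) / 6.02 = (118.7 − 1.76)/6.02 = 19.425.

19.43 bits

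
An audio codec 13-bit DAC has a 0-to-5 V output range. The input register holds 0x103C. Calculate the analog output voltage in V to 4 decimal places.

2.5366 V

LSB = 5 V / 2^13 = 0.610 mV.
Code 0x103C = 4156 decimal.
V_out = 0 + 4156 × 0.000610352 V = 2.53662 V.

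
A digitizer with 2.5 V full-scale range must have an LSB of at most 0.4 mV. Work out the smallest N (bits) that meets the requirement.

Number of steps required ≥ 2.5 V / 0.4 mV = 6250.00.
Need 2^N ≥ 6250.00; 2^12 = 4096, 2^13 = 8192.
Minimum N = 13.

13 bits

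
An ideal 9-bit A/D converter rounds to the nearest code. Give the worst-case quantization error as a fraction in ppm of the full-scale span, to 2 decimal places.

976.56 ppm

Rounding → worst-case error = ½ LSB = V_FS/2^10, so 1e+06/1024 = 976.562 ppm of full scale.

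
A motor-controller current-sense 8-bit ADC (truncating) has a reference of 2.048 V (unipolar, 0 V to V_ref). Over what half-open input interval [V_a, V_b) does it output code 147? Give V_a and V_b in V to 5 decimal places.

[1.17600 V, 1.18400 V)

LSB = 2.048/2^8 = 8.000 mV.
V_a = V_low + 147·LSB = 1.176 V; V_b = V_low + 148·LSB = 1.184 V.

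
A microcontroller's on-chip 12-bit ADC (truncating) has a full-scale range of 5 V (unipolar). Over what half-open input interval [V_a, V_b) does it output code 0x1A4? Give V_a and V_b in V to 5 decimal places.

[0.51270 V, 0.51392 V)

LSB = 5/2^12 = 1.221 mV.
Code 0x1A4 = 420 decimal.
V_a = V_low + 420·LSB = 0.512695 V; V_b = V_low + 421·LSB = 0.513916 V.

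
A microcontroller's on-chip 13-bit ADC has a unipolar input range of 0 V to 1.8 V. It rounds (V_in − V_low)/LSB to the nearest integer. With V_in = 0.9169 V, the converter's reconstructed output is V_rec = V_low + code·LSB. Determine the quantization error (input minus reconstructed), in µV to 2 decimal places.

-18.95 µV

Step size: 1.8 V ÷ 2^13 = 219.73 µV.
(0.9169 − 0)/0.000219727 = 4172.9138; round gives code 4173.
V_rec = 0 + 4173·0.000219727 = 0.91691895 V.
V_in − V_rec = -1.89453e-05 V = -18.95 µV.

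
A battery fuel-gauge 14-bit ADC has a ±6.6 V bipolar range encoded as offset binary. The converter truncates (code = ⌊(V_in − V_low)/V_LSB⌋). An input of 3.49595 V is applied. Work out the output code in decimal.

LSB = 13.2 V / 16384 = 0.806 mV.
(V_in − V_low)/LSB = (3.49595 − (−6.6)) / 0.000805664 = 12531.216.
Floor → code 12531.

code 12531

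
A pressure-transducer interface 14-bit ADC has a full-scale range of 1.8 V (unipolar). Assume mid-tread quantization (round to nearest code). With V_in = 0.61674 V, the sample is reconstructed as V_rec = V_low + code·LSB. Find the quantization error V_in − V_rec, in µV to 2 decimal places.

Step size: 1.8 V ÷ 2^14 = 109.86 µV.
Scaled input = 5613.7045 LSBs, so code = 5614.
Reconstructed: 0.61677246 V.
Error = 0.61674 − 0.61677246 = -3.24609e-05 V = -32.46 µV.

-32.46 µV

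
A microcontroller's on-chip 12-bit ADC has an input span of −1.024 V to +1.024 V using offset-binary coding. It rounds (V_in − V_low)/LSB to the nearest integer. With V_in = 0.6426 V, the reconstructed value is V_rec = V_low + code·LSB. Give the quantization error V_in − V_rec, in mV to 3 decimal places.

LSB = 2.048/2^12 = 0.500 mV.
(0.6426 − (−1.024))/0.0005 = 3333.2000; round gives code 3333.
V_rec = (−1.024) + 3333·0.0005 = 0.6425 V.
V_in − V_rec = 0.0001 V = 0.100 mV.

0.100 mV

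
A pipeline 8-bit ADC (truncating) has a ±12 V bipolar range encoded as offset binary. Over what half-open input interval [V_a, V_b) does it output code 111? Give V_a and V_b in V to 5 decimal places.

[-1.59375 V, -1.50000 V)

LSB = 24/2^8 = 93.750 mV.
V_a = V_low + 111·LSB = -1.59375 V; V_b = V_low + 112·LSB = -1.5 V.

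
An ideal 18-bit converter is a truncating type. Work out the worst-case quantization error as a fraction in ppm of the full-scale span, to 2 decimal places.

Truncating → worst-case error = 1 LSB = V_FS/2^18, so 1e+06/262144 = 3.8147 ppm of full scale.

3.81 ppm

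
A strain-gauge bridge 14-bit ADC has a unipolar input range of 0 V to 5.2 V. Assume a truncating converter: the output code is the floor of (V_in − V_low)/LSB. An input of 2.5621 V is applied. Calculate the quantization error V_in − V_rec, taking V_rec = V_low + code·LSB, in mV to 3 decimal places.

0.186 mV

Step size: 5.2 V ÷ 2^14 = 317.38 µV.
Scaled input = 8072.5858 LSBs, so code = 8072.
Code 8072 maps back to 0 + 8072×0.000317383 V = 2.5619141 V.
V_in − V_rec = 0.000185938 V = 0.186 mV.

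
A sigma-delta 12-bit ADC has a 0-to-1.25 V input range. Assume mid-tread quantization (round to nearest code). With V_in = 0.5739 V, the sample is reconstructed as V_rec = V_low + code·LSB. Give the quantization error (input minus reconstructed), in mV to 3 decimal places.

Step size: 1.25 V ÷ 2^12 = 305.18 µV.
(0.5739 − 0)/0.000305176 = 1880.5555; round gives code 1881.
V_rec = 0 + 1881·0.000305176 = 0.57403564 V.
Error = 0.5739 − 0.57403564 = -0.000135645 V = -0.136 mV.

-0.136 mV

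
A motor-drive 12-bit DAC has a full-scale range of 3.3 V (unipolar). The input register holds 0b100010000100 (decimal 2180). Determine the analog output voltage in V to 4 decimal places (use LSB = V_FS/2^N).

1.7563 V

LSB = 3.3 V / 2^12 = 0.806 mV.
Code 0b100010000100 = 2180 decimal.
V_out = 0 + 2180 × 0.000805664 V = 1.75635 V.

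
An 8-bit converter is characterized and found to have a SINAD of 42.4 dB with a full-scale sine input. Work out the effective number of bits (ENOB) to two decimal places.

6.75 bits

ENOB = (SINAD − 1.76) / 6.02 = (42.4 − 1.76)/6.02 = 6.751.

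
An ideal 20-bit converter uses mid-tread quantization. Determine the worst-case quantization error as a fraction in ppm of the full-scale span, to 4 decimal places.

Rounding → worst-case error = ½ LSB = V_FS/2^21, so 1e+06/2097152 = 0.476837 ppm of full scale.

0.4768 ppm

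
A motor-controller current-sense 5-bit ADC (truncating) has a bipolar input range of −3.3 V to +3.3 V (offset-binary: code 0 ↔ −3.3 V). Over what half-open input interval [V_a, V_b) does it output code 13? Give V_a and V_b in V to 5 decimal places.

[-0.61875 V, -0.41250 V)

LSB = 6.6/2^5 = 206.250 mV.
V_a = V_low + 13·LSB = -0.61875 V; V_b = V_low + 14·LSB = -0.4125 V.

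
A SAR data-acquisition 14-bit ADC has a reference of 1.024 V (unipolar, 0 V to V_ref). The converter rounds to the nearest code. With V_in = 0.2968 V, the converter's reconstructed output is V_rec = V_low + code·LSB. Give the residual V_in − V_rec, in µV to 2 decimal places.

One LSB is 1.024 V / 16384 = 62.50 µV.
(V_in − V_low)/LSB = (0.2968 − 0)/6.25e-05 = 4748.8000 → code 4749 (round).
Reconstructed: 0.2968125 V.
Error = 0.2968 − 0.2968125 = -1.25e-05 V = -12.50 µV.

-12.50 µV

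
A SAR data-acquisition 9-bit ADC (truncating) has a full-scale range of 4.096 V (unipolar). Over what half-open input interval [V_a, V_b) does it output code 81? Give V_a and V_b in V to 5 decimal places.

[0.64800 V, 0.65600 V)

LSB = 4.096/2^9 = 8.000 mV.
V_a = V_low + 81·LSB = 0.648 V; V_b = V_low + 82·LSB = 0.656 V.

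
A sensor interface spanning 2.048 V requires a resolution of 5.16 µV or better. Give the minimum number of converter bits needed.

19 bits

Number of steps required ≥ 2.048 V / 5.16 µV = 396899.22.
Need 2^N ≥ 396899.22; 2^18 = 262144, 2^19 = 524288.
Minimum N = 19.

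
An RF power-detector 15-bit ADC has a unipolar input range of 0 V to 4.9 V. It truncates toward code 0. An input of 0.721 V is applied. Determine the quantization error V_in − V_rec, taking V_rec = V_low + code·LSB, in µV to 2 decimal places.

86.30 µV

LSB = 4.9/2^15 = 149.54 µV.
(V_in − V_low)/LSB = (0.721 − 0)/0.000149536 = 4821.5771 → code 4821 (floor).
Code 4821 maps back to 0 + 4821×0.000149536 V = 0.7209137 V.
Difference: 8.63037e-05 V → 86.30 µV.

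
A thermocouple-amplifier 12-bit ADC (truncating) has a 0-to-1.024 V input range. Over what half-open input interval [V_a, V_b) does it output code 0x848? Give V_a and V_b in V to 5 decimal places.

[0.53000 V, 0.53025 V)

LSB = 1.024/2^12 = 250.00 µV.
Code 0x848 = 2120 decimal.
V_a = V_low + 2120·LSB = 0.53 V; V_b = V_low + 2121·LSB = 0.53025 V.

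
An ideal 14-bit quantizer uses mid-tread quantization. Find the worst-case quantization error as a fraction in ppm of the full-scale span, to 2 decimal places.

30.52 ppm

Rounding → worst-case error = ½ LSB = V_FS/2^15, so 1e+06/32768 = 30.5176 ppm of full scale.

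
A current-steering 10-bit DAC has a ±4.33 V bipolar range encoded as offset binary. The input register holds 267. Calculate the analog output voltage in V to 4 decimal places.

LSB = 8.66 V / 2^10 = 8.457 mV.
V_out = (−4.33) + 267 × 0.00845703 V = -2.07197 V.

-2.0720 V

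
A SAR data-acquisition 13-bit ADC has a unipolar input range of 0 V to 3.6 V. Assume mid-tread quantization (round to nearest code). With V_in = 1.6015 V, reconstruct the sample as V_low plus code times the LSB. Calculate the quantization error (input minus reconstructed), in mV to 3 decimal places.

0.133 mV

Step size: 3.6 V ÷ 2^13 = 439.45 µV.
Scaled input = 3644.3022 LSBs, so code = 3644.
Reconstructed: 1.6013672 V.
Error = 1.6015 − 1.6013672 = 0.000132813 V = 0.133 mV.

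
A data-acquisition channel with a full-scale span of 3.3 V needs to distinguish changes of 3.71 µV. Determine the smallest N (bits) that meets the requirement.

Number of steps required ≥ 3.3 V / 3.71 µV = 889487.87.
Need 2^N ≥ 889487.87; 2^19 = 524288, 2^20 = 1048576.
Minimum N = 20.

20 bits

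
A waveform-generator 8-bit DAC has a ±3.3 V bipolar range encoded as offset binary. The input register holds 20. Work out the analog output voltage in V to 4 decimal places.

-2.7844 V

LSB = 6.6 V / 2^8 = 25.781 mV.
V_out = (−3.3) + 20 × 0.0257812 V = -2.78437 V.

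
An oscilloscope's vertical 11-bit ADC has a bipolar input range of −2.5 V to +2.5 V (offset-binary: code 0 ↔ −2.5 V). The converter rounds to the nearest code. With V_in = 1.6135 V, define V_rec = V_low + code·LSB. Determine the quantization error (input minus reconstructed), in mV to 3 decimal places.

LSB = 5/2^11 = 2.441 mV.
Scaled input = 1684.8896 LSBs, so code = 1685.
Reconstructed: 1.6137695 V.
Difference: -0.000269531 V → -0.270 mV.

-0.270 mV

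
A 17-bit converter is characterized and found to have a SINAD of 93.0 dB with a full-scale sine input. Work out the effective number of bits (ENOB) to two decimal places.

ENOB = (SINAD − 1.76) / 6.02 = (93.0 − 1.76)/6.02 = 15.156.

15.16 bits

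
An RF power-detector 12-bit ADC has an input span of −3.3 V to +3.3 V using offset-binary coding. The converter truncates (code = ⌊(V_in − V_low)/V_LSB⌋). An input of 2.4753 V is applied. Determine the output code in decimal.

code 3584

Full-scale span = 6.6 V; LSB = 6.6/2^12 = 1.611 mV.
(2.4753 − (−3.3)) / 0.00161133 = 3584.186 LSBs.
⌊·⌋(3584.186) = 3584.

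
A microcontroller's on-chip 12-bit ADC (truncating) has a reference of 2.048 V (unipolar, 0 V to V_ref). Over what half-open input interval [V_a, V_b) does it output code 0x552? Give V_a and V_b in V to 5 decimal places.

LSB = 2.048/2^12 = 0.500 mV.
Code 0x552 = 1362 decimal.
V_a = V_low + 1362·LSB = 0.681 V; V_b = V_low + 1363·LSB = 0.6815 V.

[0.68100 V, 0.68150 V)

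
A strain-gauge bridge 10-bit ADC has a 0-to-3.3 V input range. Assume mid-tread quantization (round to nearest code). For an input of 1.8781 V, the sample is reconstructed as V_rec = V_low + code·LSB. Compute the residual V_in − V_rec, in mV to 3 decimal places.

One LSB is 3.3 V / 1024 = 3.223 mV.
(V_in − V_low)/LSB = (1.8781 − 0)/0.00322266 = 582.7801 → code 583 (round).
Code 583 maps back to 0 + 583×0.00322266 V = 1.8788086 V.
Error = 1.8781 − 1.8788086 = -0.000708594 V = -0.709 mV.

-0.709 mV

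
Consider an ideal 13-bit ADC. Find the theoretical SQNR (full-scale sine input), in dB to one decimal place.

SNR ≈ 6.02·N + 1.76 dB = 6.02·13 + 1.76 = 80.02 dB.

80.0 dB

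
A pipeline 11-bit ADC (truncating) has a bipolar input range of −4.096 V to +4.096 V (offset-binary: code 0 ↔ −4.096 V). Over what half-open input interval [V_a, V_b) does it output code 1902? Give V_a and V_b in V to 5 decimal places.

LSB = 8.192/2^11 = 4.000 mV.
V_a = V_low + 1902·LSB = 3.512 V; V_b = V_low + 1903·LSB = 3.516 V.

[3.51200 V, 3.51600 V)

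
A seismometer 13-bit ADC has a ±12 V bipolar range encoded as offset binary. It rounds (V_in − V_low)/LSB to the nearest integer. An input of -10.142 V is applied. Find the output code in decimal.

code 634

Full-scale span = 24 V; LSB = 24/2^13 = 2.930 mV.
Input sits at 634.197 steps above V_low.
round(634.197) = 634.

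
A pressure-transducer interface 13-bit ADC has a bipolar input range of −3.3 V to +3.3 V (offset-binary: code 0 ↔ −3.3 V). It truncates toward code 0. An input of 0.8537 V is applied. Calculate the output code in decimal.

code 5155

Full-scale span = 6.6 V; LSB = 6.6/2^13 = 0.806 mV.
(V_in − V_low)/LSB = (0.8537 − (−3.3)) / 0.000805664 = 5155.623.
So the output code is 5155.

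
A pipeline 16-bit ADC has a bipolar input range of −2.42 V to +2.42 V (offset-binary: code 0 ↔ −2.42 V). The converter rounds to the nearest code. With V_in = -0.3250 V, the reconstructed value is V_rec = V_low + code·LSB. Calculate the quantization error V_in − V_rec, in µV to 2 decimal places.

Step size: 4.84 V ÷ 2^16 = 73.85 µV.
(V_in − V_low)/LSB = (-0.3250 − (−2.42))/7.38525e-05 = 28367.3388 → code 28367 (round).
V_rec = (−2.42) + 28367·7.38525e-05 = -0.32502502 V.
Difference: 2.50244e-05 V → 25.02 µV.

25.02 µV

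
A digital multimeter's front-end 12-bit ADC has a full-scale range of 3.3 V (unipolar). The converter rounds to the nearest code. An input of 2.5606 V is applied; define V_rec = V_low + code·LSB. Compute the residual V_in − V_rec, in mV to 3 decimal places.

0.200 mV

One LSB is 3.3 V / 4096 = 0.806 mV.
(V_in − V_low)/LSB = (2.5606 − 0)/0.000805664 = 3178.2478 → code 3178 (round).
Reconstructed: 2.5604004 V.
V_in − V_rec = 0.000199609 V = 0.200 mV.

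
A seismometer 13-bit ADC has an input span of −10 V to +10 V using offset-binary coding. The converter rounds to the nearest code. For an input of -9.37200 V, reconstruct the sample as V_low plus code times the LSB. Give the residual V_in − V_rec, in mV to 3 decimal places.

Step size: 20 V ÷ 2^13 = 2.441 mV.
(-9.37200 − (−10))/0.00244141 = 257.2288; round gives code 257.
Code 257 maps back to (−10) + 257×0.00244141 V = -9.3725586 V.
V_in − V_rec = 0.000558594 V = 0.559 mV.

0.559 mV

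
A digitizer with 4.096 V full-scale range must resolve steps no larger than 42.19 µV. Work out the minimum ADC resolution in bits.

Number of steps required ≥ 4.096 V / 42.19 µV = 97084.62.
Need 2^N ≥ 97084.62; 2^16 = 65536, 2^17 = 131072.
Minimum N = 17.

17 bits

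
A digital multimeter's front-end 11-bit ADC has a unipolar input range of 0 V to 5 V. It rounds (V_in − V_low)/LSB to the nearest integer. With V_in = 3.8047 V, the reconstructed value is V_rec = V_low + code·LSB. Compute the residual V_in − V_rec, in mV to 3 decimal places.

0.989 mV

Step size: 5 V ÷ 2^11 = 2.441 mV.
(3.8047 − 0)/0.00244141 = 1558.4051; round gives code 1558.
V_rec = 0 + 1558·0.00244141 = 3.8037109 V.
Error = 3.8047 − 3.8037109 = 0.000989062 V = 0.989 mV.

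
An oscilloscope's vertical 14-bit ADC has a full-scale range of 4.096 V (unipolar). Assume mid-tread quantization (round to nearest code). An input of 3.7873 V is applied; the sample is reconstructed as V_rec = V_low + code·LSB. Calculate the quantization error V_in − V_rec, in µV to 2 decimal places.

One LSB is 4.096 V / 16384 = 250.00 µV.
(V_in − V_low)/LSB = (3.7873 − 0)/0.00025 = 15149.2000 → code 15149 (round).
Reconstructed: 3.78725 V.
Error = 3.7873 − 3.78725 = 5e-05 V = 50.00 µV.

50.00 µV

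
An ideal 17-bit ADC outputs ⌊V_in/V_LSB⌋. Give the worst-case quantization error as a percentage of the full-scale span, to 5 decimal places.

Truncating → worst-case error = 1 LSB = V_FS/2^17, so 100/131072 = 0.000762939 % of full scale.

0.00076 %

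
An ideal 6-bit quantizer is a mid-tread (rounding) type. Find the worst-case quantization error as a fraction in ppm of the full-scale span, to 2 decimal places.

Rounding → worst-case error = ½ LSB = V_FS/2^7, so 1e+06/128 = 7812.5 ppm of full scale.

7812.50 ppm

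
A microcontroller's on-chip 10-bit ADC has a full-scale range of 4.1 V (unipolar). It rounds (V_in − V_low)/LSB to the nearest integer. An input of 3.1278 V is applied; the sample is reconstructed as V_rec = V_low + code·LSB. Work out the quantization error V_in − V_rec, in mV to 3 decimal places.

Step size: 4.1 V ÷ 2^10 = 4.004 mV.
Scaled input = 781.1871 LSBs, so code = 781.
V_rec = 0 + 781·0.00400391 = 3.1270508 V.
V_in − V_rec = 0.000749219 V = 0.749 mV.

0.749 mV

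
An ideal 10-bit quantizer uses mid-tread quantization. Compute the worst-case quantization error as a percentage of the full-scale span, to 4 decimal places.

0.0488 %

Rounding → worst-case error = ½ LSB = V_FS/2^11, so 100/2048 = 0.0488281 % of full scale.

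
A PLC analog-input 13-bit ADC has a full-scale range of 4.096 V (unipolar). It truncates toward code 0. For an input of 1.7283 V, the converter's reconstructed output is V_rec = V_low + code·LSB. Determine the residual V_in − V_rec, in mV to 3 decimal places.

One LSB is 4.096 V / 8192 = 0.500 mV.
(V_in − V_low)/LSB = (1.7283 − 0)/0.0005 = 3456.6000 → code 3456 (floor).
V_rec = 0 + 3456·0.0005 = 1.728 V.
Error = 1.7283 − 1.728 = 0.0003 V = 0.300 mV.

0.300 mV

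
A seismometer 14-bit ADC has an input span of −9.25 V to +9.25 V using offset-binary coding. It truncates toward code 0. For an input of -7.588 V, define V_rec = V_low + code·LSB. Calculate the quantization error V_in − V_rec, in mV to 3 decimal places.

Step size: 18.5 V ÷ 2^14 = 1.129 mV.
Scaled input = 1471.9031 LSBs, so code = 1471.
V_rec = (−9.25) + 1471·0.00112915 = -7.5890198 V.
Difference: 0.00101978 V → 1.020 mV.

1.020 mV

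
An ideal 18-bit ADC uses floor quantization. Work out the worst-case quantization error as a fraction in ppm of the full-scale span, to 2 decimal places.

3.81 ppm

Truncating → worst-case error = 1 LSB = V_FS/2^18, so 1e+06/262144 = 3.8147 ppm of full scale.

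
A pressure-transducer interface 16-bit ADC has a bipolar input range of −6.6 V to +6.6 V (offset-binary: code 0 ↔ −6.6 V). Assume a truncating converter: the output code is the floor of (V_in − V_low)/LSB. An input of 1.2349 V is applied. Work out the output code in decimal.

code 38899

With 65536 levels over 13.2 V, one step is 201.42 µV.
(V_in − V_low)/LSB = (1.2349 − (−6.6)) / 0.000201416 = 38899.091.
So the output code is 38899.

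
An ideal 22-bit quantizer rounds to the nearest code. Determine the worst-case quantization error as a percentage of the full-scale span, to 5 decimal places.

Rounding → worst-case error = ½ LSB = V_FS/2^23, so 100/8388608 = 1.19209e-05 % of full scale.

0.00001 %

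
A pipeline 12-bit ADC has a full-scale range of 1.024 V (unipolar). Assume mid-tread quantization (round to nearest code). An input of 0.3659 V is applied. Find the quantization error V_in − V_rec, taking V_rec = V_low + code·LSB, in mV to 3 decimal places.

-0.100 mV

Step size: 1.024 V ÷ 2^12 = 250.00 µV.
(V_in − V_low)/LSB = (0.3659 − 0)/0.00025 = 1463.6000 → code 1464 (round).
Reconstructed: 0.366 V.
Error = 0.3659 − 0.366 = -0.0001 V = -0.100 mV.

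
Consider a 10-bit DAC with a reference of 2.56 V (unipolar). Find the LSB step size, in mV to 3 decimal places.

Full-scale span = 2.56 V.
LSB = 2.56 / 2^10 = 2.56 / 1024 = 0.0025 V = 2.500 mV.

2.500 mV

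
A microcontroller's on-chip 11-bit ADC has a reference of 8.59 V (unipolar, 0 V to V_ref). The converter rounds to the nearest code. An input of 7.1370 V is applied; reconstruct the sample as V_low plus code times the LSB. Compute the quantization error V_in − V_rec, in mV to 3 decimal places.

-1.760 mV

LSB = 8.59/2^11 = 4.194 mV.
(7.1370 − 0)/0.00419434 = 1701.5804; round gives code 1702.
V_rec = 0 + 1702·0.00419434 = 7.1387598 V.
Error = 7.1370 − 7.1387598 = -0.00175977 V = -1.760 mV.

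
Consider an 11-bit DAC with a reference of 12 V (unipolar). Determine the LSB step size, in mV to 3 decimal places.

Full-scale span = 12 V.
LSB = 12 / 2^11 = 12 / 2048 = 0.00585938 V = 5.859 mV.

5.859 mV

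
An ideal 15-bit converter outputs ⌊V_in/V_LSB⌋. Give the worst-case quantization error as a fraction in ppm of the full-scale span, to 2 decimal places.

Truncating → worst-case error = 1 LSB = V_FS/2^15, so 1e+06/32768 = 30.5176 ppm of full scale.

30.52 ppm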